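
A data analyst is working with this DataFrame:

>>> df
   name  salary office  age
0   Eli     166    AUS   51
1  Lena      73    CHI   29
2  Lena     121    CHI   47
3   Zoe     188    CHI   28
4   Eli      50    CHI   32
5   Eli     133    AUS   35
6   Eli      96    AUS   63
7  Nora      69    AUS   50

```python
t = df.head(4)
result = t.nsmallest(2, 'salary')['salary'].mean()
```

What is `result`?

take first 4 rows:
   name  salary office  age
0   Eli     166    AUS   51
1  Lena      73    CHI   29
2  Lena     121    CHI   47
3   Zoe     188    CHI   28
take 2 rows with smallest salary:
   name  salary office  age
1  Lena      73    CHI   29
2  Lena     121    CHI   47

97.0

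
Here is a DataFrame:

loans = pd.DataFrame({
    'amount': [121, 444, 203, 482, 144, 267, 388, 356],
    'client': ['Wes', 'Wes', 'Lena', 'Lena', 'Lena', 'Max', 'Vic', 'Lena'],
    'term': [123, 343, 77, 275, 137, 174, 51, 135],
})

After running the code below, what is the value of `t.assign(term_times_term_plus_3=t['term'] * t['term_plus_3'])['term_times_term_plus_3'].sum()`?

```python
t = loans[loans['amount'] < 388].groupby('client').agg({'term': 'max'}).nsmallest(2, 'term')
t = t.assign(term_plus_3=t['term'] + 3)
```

filter rows where amount < 388:
   amount client  term
0     121    Wes   123
2     203   Lena    77
4     144   Lena   137
5     267    Max   174
7     356   Lena   135
group by client, max of term:
        term
client      
Lena     137
Max      174
Wes      123
take 2 rows with smallest term:
        term
client      
Wes      123
Lena     137
add column term_plus_3 = t['term'] + 3:
        term  term_plus_3
client                   
Wes      123          126
Lena     137          140
add column term_times_term_plus_3 = t['term'] * t['term_plus_3']:
        term  term_plus_3  term_times_term_plus_3
client                                           
Wes      123          126                   15498
Lena     137          140                   19180
Hence 34678.

34678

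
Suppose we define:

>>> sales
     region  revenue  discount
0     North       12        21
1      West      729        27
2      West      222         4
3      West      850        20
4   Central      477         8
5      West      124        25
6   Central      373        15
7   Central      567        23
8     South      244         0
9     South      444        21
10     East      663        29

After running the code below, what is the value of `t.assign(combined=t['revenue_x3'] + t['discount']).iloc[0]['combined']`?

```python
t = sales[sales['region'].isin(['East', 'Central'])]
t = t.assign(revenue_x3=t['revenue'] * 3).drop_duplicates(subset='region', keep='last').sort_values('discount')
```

1724

filter rows where region in ['East', 'Central']:
     region  revenue  discount
4   Central      477         8
6   Central      373        15
7   Central      567        23
10     East      663        29
add column revenue_x3 = t['revenue'] * 3:
     region  revenue  discount  revenue_x3
4   Central      477         8        1431
6   Central      373        15        1119
7   Central      567        23        1701
10     East      663        29        1989
drop duplicate region (keep=last):
     region  revenue  discount  revenue_x3
7   Central      567        23        1701
10     East      663        29        1989
sort by discount:
     region  revenue  discount  revenue_x3
7   Central      567        23        1701
10     East      663        29        1989
add column combined = t['revenue_x3'] + t['discount']:
     region  revenue  discount  revenue_x3  combined
7   Central      567        23        1701      1724
10     East      663        29        1989      2018
So iloc[0]['combined'] = 1724.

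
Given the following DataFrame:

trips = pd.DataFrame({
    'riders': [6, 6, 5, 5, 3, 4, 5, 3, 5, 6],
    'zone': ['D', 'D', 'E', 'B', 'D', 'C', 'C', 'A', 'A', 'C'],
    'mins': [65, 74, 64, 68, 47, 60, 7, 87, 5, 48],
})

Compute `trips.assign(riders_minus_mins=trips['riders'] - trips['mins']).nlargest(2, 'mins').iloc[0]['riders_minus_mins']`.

-84

add column riders_minus_mins = trips['riders'] - trips['mins']:
   riders zone  mins  riders_minus_mins
0       6    D    65                -59
1       6    D    74                -68
2       5    E    64                -59
3       5    B    68                -63
4       3    D    47                -44
5       4    C    60                -56
6       5    C     7                 -2
7       3    A    87                -84
8       5    A     5                  0
9       6    C    48                -42
take 2 rows with largest mins:
   riders zone  mins  riders_minus_mins
7       3    A    87                -84
1       6    D    74                -68
value at position 0, column 'riders_minus_mins' → -84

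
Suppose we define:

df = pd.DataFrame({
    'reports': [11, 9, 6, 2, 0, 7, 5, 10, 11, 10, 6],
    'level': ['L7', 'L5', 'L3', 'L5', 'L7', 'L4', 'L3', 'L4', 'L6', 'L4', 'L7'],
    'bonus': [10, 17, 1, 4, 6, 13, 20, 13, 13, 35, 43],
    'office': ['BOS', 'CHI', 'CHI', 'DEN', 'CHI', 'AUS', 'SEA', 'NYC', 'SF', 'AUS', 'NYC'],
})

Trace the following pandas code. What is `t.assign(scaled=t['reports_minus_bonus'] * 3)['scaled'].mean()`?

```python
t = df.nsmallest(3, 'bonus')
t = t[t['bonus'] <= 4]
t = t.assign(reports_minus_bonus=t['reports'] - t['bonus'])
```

take 3 rows with smallest bonus:
   reports level  bonus office
2        6    L3      1    CHI
3        2    L5      4    DEN
4        0    L7      6    CHI
filter rows where bonus <= 4:
   reports level  bonus office
2        6    L3      1    CHI
3        2    L5      4    DEN
add column reports_minus_bonus = t['reports'] - t['bonus']:
   reports level  bonus office  reports_minus_bonus
2        6    L3      1    CHI                    5
3        2    L5      4    DEN                   -2
add column scaled = t['reports_minus_bonus'] * 3:
   reports level  bonus office  reports_minus_bonus  scaled
2        6    L3      1    CHI                    5      15
3        2    L5      4    DEN                   -2      -6
Taking the mean of column 'scaled' gives 4.5.

4.5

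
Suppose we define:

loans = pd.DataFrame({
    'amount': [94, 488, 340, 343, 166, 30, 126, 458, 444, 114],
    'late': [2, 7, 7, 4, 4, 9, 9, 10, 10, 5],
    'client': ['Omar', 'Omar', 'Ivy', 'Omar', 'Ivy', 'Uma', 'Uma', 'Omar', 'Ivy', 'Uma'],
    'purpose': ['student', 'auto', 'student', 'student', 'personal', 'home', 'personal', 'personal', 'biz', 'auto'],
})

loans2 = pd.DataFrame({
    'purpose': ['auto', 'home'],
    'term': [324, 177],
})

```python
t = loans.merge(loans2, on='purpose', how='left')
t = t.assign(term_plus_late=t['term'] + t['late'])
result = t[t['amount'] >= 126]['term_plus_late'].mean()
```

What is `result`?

331.0

merge on 'purpose' (how='left') → 10 rows:
   amount  late client   purpose   term
0      94     2   Omar   student    NaN
1     488     7   Omar      auto  324.0
2     340     7    Ivy   student    NaN
3     343     4   Omar   student    NaN
4     166     4    Ivy  personal    NaN
5      30     9    Uma      home  177.0
6     126     9    Uma  personal    NaN
7     458    10   Omar  personal    NaN
8     444    10    Ivy       biz    NaN
9     114     5    Uma      auto  324.0
add column term_plus_late = t['term'] + t['late']:
   amount  late client   purpose   term  term_plus_late
0      94     2   Omar   student    NaN             NaN
1     488     7   Omar      auto  324.0           331.0
2     340     7    Ivy   student    NaN             NaN
3     343     4   Omar   student    NaN             NaN
4     166     4    Ivy  personal    NaN             NaN
5      30     9    Uma      home  177.0           186.0
6     126     9    Uma  personal    NaN             NaN
7     458    10   Omar  personal    NaN             NaN
8     444    10    Ivy       biz    NaN             NaN
9     114     5    Uma      auto  324.0           329.0
filter rows where amount >= 126:
   amount  late client   purpose   term  term_plus_late
1     488     7   Omar      auto  324.0           331.0
2     340     7    Ivy   student    NaN             NaN
3     343     4   Omar   student    NaN             NaN
4     166     4    Ivy  personal    NaN             NaN
6     126     9    Uma  personal    NaN             NaN
7     458    10   Omar  personal    NaN             NaN
8     444    10    Ivy       biz    NaN             NaN
The mean of column 'term_plus_late' is 331.0.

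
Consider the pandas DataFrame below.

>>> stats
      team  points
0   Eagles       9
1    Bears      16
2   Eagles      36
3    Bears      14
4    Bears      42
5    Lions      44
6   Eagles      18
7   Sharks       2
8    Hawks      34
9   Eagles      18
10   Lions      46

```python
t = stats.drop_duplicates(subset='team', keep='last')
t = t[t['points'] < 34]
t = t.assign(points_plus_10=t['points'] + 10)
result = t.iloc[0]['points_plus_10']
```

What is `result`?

12

drop duplicate team (keep=last):
      team  points
4    Bears      42
7   Sharks       2
8    Hawks      34
9   Eagles      18
10   Lions      46
filter rows where points < 34:
     team  points
7  Sharks       2
9  Eagles      18
add column points_plus_10 = t['points'] + 10:
     team  points  points_plus_10
7  Sharks       2              12
9  Eagles      18              28
value at position 0, column 'points_plus_10' → 12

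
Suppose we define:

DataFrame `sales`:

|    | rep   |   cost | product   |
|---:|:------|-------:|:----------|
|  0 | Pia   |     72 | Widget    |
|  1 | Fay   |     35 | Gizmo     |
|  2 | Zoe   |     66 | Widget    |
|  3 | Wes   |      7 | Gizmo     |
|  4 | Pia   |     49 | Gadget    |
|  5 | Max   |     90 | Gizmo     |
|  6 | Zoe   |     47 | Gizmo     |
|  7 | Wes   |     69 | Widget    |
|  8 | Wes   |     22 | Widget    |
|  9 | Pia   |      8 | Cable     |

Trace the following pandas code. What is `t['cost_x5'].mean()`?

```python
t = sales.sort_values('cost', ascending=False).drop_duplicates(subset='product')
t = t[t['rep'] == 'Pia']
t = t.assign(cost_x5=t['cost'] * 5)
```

215.0

sort by cost descending:
   rep  cost product
5  Max    90   Gizmo
0  Pia    72  Widget
7  Wes    69  Widget
2  Zoe    66  Widget
4  Pia    49  Gadget
6  Zoe    47   Gizmo
1  Fay    35   Gizmo
8  Wes    22  Widget
9  Pia     8   Cable
3  Wes     7   Gizmo
drop duplicate product (keep=first):
   rep  cost product
5  Max    90   Gizmo
0  Pia    72  Widget
4  Pia    49  Gadget
9  Pia     8   Cable
filter rows where rep == 'Pia':
   rep  cost product
0  Pia    72  Widget
4  Pia    49  Gadget
9  Pia     8   Cable
add column cost_x5 = t['cost'] * 5:
   rep  cost product  cost_x5
0  Pia    72  Widget      360
4  Pia    49  Gadget      245
9  Pia     8   Cable       40
Hence 215.0.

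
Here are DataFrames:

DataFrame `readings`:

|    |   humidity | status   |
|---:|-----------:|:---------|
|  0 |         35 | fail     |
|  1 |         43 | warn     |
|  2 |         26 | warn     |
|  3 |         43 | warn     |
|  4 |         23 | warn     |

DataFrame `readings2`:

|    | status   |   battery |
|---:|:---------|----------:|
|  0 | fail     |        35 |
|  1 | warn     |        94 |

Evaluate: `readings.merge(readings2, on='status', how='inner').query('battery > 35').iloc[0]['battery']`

94

merge on 'status' (how='inner') → 5 rows:
   humidity status  battery
0        35   fail       35
1        43   warn       94
2        26   warn       94
3        43   warn       94
4        23   warn       94
filter rows where battery > 35:
   humidity status  battery
1        43   warn       94
2        26   warn       94
3        43   warn       94
4        23   warn       94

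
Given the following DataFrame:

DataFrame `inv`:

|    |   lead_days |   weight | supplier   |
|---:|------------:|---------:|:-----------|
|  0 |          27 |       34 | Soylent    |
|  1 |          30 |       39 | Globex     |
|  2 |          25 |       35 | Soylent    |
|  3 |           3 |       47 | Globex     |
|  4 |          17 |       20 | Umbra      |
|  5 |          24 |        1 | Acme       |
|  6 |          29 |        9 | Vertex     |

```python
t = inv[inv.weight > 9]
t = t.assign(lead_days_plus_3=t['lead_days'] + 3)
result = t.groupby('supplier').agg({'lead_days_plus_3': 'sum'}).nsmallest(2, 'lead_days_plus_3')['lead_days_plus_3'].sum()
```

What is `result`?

59

filter rows where weight > 9:
   lead_days  weight supplier
0         27      34  Soylent
1         30      39   Globex
2         25      35  Soylent
3          3      47   Globex
4         17      20    Umbra
add column lead_days_plus_3 = t['lead_days'] + 3:
   lead_days  weight supplier  lead_days_plus_3
0         27      34  Soylent                30
1         30      39   Globex                33
2         25      35  Soylent                28
3          3      47   Globex                 6
4         17      20    Umbra                20
group by supplier, sum of lead_days_plus_3:
          lead_days_plus_3
supplier                  
Globex                  39
Soylent                 58
Umbra                   20
take 2 rows with smallest lead_days_plus_3:
          lead_days_plus_3
supplier                  
Umbra                   20
Globex                  39
The sum of column 'lead_days_plus_3' is 59.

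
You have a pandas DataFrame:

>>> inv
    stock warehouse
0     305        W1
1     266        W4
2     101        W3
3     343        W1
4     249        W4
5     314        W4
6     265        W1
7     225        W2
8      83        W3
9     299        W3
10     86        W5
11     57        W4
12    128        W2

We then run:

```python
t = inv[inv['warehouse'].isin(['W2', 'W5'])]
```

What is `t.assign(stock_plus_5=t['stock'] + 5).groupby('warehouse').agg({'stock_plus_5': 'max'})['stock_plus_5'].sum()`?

321

filter rows where warehouse in ['W2', 'W5']:
    stock warehouse
7     225        W2
10     86        W5
12    128        W2
add column stock_plus_5 = t['stock'] + 5:
    stock warehouse  stock_plus_5
7     225        W2           230
10     86        W5            91
12    128        W2           133
group by warehouse, max of stock_plus_5:
           stock_plus_5
warehouse              
W2                  230
W5                   91
The sum of column 'stock_plus_5' is 321.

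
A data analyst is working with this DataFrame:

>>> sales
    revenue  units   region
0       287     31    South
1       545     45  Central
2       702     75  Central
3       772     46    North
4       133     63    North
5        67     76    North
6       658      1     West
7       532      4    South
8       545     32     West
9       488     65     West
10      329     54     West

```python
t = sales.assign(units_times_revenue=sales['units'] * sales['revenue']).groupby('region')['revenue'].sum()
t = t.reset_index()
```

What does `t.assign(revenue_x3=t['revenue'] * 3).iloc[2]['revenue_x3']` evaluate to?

2457

add column units_times_revenue = sales['units'] * sales['revenue']:
    revenue  units   region  units_times_revenue
0       287     31    South                 8897
1       545     45  Central                24525
2       702     75  Central                52650
3       772     46    North                35512
4       133     63    North                 8379
5        67     76    North                 5092
6       658      1     West                  658
7       532      4    South                 2128
8       545     32     West                17440
9       488     65     West                31720
10      329     54     West                17766
group by region, sum of revenue:
region
Central    1247
North       972
South       819
West       2020
Name: revenue, dtype: int64
reset_index():
    region  revenue
0  Central     1247
1    North      972
2    South      819
3     West     2020
add column revenue_x3 = t['revenue'] * 3:
    region  revenue  revenue_x3
0  Central     1247        3741
1    North      972        2916
2    South      819        2457
3     West     2020        6060
So iloc[2]['revenue_x3'] = 2457.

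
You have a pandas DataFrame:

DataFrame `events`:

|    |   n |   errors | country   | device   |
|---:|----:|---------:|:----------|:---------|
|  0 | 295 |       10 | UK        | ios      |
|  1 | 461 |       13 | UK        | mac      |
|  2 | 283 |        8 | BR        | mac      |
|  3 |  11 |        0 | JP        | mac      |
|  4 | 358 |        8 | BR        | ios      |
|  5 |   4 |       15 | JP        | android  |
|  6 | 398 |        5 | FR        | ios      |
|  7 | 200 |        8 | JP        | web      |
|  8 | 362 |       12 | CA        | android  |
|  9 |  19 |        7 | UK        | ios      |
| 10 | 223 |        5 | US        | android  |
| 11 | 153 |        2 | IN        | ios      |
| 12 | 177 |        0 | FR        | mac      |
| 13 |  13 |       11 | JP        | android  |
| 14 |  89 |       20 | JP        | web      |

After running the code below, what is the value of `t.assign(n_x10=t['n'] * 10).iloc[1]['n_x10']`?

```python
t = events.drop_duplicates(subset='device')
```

4610

drop duplicate device (keep=first):
     n  errors country   device
0  295      10      UK      ios
1  461      13      UK      mac
5    4      15      JP  android
7  200       8      JP      web
add column n_x10 = t['n'] * 10:
     n  errors country   device  n_x10
0  295      10      UK      ios   2950
1  461      13      UK      mac   4610
5    4      15      JP  android     40
7  200       8      JP      web   2000
Taking the value at position 1, column 'n_x10' gives 4610.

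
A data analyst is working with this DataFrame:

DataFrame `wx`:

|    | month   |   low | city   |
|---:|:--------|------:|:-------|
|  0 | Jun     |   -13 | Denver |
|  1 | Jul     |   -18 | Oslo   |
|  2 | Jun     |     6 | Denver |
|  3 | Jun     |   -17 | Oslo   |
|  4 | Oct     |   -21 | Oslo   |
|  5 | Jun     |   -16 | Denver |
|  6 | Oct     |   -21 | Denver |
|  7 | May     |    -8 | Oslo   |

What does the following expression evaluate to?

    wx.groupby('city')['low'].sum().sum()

group by city, sum of low:
city
Denver   -44
Oslo     -64
Name: low, dtype: int64
So sum() = -108.

-108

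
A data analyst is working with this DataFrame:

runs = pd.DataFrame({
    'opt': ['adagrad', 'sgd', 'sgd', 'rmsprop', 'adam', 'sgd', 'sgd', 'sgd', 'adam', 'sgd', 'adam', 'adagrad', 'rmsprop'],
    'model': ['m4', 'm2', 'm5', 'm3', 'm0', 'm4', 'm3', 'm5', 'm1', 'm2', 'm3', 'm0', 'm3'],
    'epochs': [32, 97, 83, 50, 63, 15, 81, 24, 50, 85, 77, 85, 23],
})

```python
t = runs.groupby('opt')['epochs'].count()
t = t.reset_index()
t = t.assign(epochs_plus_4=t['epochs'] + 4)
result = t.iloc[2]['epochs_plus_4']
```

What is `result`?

group by opt, count of epochs:
opt
adagrad    2
adam       3
rmsprop    2
sgd        6
Name: epochs, dtype: int64
reset_index():
       opt  epochs
0  adagrad       2
1     adam       3
2  rmsprop       2
3      sgd       6
add column epochs_plus_4 = t['epochs'] + 4:
       opt  epochs  epochs_plus_4
0  adagrad       2              6
1     adam       3              7
2  rmsprop       2              6
3      sgd       6             10
Finally, value at position 2, column 'epochs_plus_4' = 6.

6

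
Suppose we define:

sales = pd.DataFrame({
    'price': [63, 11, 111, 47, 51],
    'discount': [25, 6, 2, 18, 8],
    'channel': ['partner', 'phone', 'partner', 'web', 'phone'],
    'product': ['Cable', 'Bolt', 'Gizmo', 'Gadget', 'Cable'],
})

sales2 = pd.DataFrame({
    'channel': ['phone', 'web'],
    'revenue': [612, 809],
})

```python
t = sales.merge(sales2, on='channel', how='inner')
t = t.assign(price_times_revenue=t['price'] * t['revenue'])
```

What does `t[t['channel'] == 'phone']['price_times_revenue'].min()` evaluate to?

6732

merge on 'channel' (how='inner') → 3 rows:
   price  discount channel product  revenue
0     11         6   phone    Bolt      612
1     47        18     web  Gadget      809
2     51         8   phone   Cable      612
add column price_times_revenue = t['price'] * t['revenue']:
   price  discount channel product  revenue  price_times_revenue
0     11         6   phone    Bolt      612                 6732
1     47        18     web  Gadget      809                38023
2     51         8   phone   Cable      612                31212
filter rows where channel == 'phone':
   price  discount channel product  revenue  price_times_revenue
0     11         6   phone    Bolt      612                 6732
2     51         8   phone   Cable      612                31212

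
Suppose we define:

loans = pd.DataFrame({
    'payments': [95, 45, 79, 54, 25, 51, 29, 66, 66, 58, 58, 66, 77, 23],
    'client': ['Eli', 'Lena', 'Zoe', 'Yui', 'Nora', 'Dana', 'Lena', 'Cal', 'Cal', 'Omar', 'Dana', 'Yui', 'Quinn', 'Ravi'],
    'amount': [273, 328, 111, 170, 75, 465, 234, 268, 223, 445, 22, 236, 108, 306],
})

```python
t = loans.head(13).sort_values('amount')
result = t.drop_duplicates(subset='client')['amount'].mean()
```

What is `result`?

184.555555556

take first 13 rows:
    payments client  amount
0         95    Eli     273
1         45   Lena     328
2         79    Zoe     111
3         54    Yui     170
4         25   Nora      75
5         51   Dana     465
6         29   Lena     234
7         66    Cal     268
8         66    Cal     223
9         58   Omar     445
10        58   Dana      22
11        66    Yui     236
12        77  Quinn     108
sort by amount:
    payments client  amount
10        58   Dana      22
4         25   Nora      75
12        77  Quinn     108
2         79    Zoe     111
3         54    Yui     170
8         66    Cal     223
6         29   Lena     234
11        66    Yui     236
7         66    Cal     268
0         95    Eli     273
1         45   Lena     328
9         58   Omar     445
5         51   Dana     465
drop duplicate client (keep=first):
    payments client  amount
10        58   Dana      22
4         25   Nora      75
12        77  Quinn     108
2         79    Zoe     111
3         54    Yui     170
8         66    Cal     223
6         29   Lena     234
0         95    Eli     273
9         58   Omar     445
Finally, mean of column 'amount' = 184.555555556.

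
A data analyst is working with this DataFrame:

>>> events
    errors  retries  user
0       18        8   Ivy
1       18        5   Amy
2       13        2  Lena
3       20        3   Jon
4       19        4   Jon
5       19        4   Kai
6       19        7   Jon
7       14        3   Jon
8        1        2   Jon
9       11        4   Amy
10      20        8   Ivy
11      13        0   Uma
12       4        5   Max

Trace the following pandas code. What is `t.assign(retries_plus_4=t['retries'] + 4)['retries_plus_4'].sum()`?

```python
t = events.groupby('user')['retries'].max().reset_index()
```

group by user, max of retries:
user
Amy     5
Ivy     8
Jon     7
Kai     4
Lena    2
Max     5
Uma     0
Name: retries, dtype: int64
reset_index():
   user  retries
0   Amy        5
1   Ivy        8
2   Jon        7
3   Kai        4
4  Lena        2
5   Max        5
6   Uma        0
add column retries_plus_4 = t['retries'] + 4:
   user  retries  retries_plus_4
0   Amy        5               9
1   Ivy        8              12
2   Jon        7              11
3   Kai        4               8
4  Lena        2               6
5   Max        5               9
6   Uma        0               4

59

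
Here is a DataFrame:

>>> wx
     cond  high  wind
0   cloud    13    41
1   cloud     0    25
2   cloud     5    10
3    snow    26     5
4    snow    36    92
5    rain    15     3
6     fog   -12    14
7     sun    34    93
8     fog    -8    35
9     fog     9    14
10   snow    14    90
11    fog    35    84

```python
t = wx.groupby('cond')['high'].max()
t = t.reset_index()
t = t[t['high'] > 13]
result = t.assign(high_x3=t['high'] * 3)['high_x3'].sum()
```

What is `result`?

group by cond, max of high:
cond
cloud    13
fog      35
rain     15
snow     36
sun      34
Name: high, dtype: int64
reset_index():
    cond  high
0  cloud    13
1    fog    35
2   rain    15
3   snow    36
4    sun    34
filter rows where high > 13:
   cond  high
1   fog    35
2  rain    15
3  snow    36
4   sun    34
add column high_x3 = t['high'] * 3:
   cond  high  high_x3
1   fog    35      105
2  rain    15       45
3  snow    36      108
4   sun    34      102
So sum() = 360.

360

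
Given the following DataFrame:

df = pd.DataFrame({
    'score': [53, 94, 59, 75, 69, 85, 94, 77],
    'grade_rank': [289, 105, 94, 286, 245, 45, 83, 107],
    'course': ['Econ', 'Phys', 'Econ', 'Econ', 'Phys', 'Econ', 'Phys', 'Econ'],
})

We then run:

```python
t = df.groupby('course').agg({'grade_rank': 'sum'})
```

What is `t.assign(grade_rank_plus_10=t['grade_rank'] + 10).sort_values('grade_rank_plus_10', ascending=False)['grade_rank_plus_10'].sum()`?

group by course, sum of grade_rank:
        grade_rank
course            
Econ           821
Phys           433
add column grade_rank_plus_10 = t['grade_rank'] + 10:
        grade_rank  grade_rank_plus_10
course                                
Econ           821                 831
Phys           433                 443
sort by grade_rank_plus_10 descending:
        grade_rank  grade_rank_plus_10
course                                
Econ           821                 831
Phys           433                 443
Taking the sum of column 'grade_rank_plus_10' gives 1274.

1274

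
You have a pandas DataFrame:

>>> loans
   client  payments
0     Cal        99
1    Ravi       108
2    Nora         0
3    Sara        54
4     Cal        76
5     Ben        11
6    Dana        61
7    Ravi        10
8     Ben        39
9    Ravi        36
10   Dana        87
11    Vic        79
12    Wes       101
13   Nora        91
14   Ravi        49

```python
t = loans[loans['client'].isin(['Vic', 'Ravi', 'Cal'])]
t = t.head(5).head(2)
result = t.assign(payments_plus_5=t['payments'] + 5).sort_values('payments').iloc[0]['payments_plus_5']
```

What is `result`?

104

filter rows where client in ['Vic', 'Ravi', 'Cal']:
   client  payments
0     Cal        99
1    Ravi       108
4     Cal        76
7    Ravi        10
9    Ravi        36
11    Vic        79
14   Ravi        49
take first 5 rows:
  client  payments
0    Cal        99
1   Ravi       108
4    Cal        76
7   Ravi        10
9   Ravi        36
take first 2 rows:
  client  payments
0    Cal        99
1   Ravi       108
add column payments_plus_5 = t['payments'] + 5:
  client  payments  payments_plus_5
0    Cal        99              104
1   Ravi       108              113
sort by payments:
  client  payments  payments_plus_5
0    Cal        99              104
1   Ravi       108              113
value at position 0, column 'payments_plus_5' → 104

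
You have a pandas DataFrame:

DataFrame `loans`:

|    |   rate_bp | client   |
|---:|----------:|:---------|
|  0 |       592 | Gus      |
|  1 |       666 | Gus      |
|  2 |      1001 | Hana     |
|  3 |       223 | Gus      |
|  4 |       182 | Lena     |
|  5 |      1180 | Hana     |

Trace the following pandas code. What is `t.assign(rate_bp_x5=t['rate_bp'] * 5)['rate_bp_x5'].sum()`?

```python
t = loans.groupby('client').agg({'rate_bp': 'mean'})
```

group by client, mean of rate_bp:
            rate_bp
client             
Gus      493.666667
Hana    1090.500000
Lena     182.000000
add column rate_bp_x5 = t['rate_bp'] * 5:
            rate_bp   rate_bp_x5
client                          
Gus      493.666667  2468.333333
Hana    1090.500000  5452.500000
Lena     182.000000   910.000000
Reading off the sum of column 'rate_bp_x5', we get 8830.83333333.

8830.83333333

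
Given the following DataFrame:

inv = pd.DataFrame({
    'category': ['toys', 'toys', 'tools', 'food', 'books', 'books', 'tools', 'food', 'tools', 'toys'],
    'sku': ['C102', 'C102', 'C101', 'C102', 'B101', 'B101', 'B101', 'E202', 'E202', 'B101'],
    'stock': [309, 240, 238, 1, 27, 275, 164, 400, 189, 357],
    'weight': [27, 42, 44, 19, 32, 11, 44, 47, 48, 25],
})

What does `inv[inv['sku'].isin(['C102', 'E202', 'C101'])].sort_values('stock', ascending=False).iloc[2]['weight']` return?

filter rows where sku in ['C102', 'E202', 'C101']:
  category   sku  stock  weight
0     toys  C102    309      27
1     toys  C102    240      42
2    tools  C101    238      44
3     food  C102      1      19
7     food  E202    400      47
8    tools  E202    189      48
sort by stock descending:
  category   sku  stock  weight
7     food  E202    400      47
0     toys  C102    309      27
1     toys  C102    240      42
2    tools  C101    238      44
8    tools  E202    189      48
3     food  C102      1      19

42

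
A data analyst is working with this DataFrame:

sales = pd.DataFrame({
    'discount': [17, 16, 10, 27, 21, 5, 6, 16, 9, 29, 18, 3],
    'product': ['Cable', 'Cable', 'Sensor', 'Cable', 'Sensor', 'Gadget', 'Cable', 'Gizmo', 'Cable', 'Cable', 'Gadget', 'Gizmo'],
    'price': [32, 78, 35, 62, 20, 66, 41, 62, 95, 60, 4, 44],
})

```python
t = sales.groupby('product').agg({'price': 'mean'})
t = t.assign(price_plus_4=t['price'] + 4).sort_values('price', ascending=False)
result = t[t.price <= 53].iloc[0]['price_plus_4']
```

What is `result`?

group by product, mean of price:
             price
product           
Cable    61.333333
Gadget   35.000000
Gizmo    53.000000
Sensor   27.500000
add column price_plus_4 = t['price'] + 4:
             price  price_plus_4
product                         
Cable    61.333333     65.333333
Gadget   35.000000     39.000000
Gizmo    53.000000     57.000000
Sensor   27.500000     31.500000
sort by price descending:
             price  price_plus_4
product                         
Cable    61.333333     65.333333
Gizmo    53.000000     57.000000
Gadget   35.000000     39.000000
Sensor   27.500000     31.500000
filter rows where price <= 53:
         price  price_plus_4
product                     
Gizmo     53.0          57.0
Gadget    35.0          39.0
Sensor    27.5          31.5

57.0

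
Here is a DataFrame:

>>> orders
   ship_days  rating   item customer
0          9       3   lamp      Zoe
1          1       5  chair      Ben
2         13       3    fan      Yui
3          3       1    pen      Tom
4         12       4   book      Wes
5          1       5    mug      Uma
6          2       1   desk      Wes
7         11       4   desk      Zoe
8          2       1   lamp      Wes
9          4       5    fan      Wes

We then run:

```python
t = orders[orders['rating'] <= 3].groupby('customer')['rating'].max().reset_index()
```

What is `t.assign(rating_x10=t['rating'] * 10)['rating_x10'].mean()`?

filter rows where rating <= 3:
   ship_days  rating  item customer
0          9       3  lamp      Zoe
2         13       3   fan      Yui
3          3       1   pen      Tom
6          2       1  desk      Wes
8          2       1  lamp      Wes
group by customer, max of rating:
customer
Tom    1
Wes    1
Yui    3
Zoe    3
Name: rating, dtype: int64
reset_index():
  customer  rating
0      Tom       1
1      Wes       1
2      Yui       3
3      Zoe       3
add column rating_x10 = t['rating'] * 10:
  customer  rating  rating_x10
0      Tom       1          10
1      Wes       1          10
2      Yui       3          30
3      Zoe       3          30

20.0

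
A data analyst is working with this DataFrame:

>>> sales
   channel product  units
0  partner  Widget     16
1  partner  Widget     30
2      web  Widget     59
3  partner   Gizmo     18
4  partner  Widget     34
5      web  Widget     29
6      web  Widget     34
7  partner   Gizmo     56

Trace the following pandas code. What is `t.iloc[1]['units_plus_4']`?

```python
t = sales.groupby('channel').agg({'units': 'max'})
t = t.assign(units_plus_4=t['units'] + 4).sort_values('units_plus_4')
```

group by channel, max of units:
         units
channel       
partner     56
web         59
add column units_plus_4 = t['units'] + 4:
         units  units_plus_4
channel                     
partner     56            60
web         59            63
sort by units_plus_4:
         units  units_plus_4
channel                     
partner     56            60
web         59            63
value at position 1, column 'units_plus_4' → 63

63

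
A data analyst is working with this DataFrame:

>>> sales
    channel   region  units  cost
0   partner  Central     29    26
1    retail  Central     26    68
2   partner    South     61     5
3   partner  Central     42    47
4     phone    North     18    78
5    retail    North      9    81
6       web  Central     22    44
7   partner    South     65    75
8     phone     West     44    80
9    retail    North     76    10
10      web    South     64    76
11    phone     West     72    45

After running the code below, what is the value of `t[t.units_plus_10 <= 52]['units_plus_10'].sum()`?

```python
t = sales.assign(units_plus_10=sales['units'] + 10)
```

add column units_plus_10 = sales['units'] + 10:
    channel   region  units  cost  units_plus_10
0   partner  Central     29    26             39
1    retail  Central     26    68             36
2   partner    South     61     5             71
3   partner  Central     42    47             52
4     phone    North     18    78             28
5    retail    North      9    81             19
6       web  Central     22    44             32
7   partner    South     65    75             75
8     phone     West     44    80             54
9    retail    North     76    10             86
10      web    South     64    76             74
11    phone     West     72    45             82
filter rows where units_plus_10 <= 52:
   channel   region  units  cost  units_plus_10
0  partner  Central     29    26             39
1   retail  Central     26    68             36
3  partner  Central     42    47             52
4    phone    North     18    78             28
5   retail    North      9    81             19
6      web  Central     22    44             32
Then the sum of column 'units_plus_10': 206

206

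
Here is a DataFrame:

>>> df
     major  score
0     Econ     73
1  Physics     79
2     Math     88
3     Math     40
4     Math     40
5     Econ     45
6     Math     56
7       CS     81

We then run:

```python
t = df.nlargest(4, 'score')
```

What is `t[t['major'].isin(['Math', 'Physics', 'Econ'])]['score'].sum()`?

take 4 rows with largest score:
     major  score
2     Math     88
7       CS     81
1  Physics     79
0     Econ     73
filter rows where major in ['Math', 'Physics', 'Econ']:
     major  score
2     Math     88
1  Physics     79
0     Econ     73
Reading off the sum of column 'score', we get 240.

240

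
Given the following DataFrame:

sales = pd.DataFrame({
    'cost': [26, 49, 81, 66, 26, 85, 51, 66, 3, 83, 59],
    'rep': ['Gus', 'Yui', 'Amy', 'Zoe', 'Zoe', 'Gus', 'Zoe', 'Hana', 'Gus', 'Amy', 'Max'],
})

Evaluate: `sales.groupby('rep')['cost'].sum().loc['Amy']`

group by rep, sum of cost:
rep
Amy     164
Gus     114
Hana     66
Max      59
Yui      49
Zoe     143
Name: cost, dtype: int64
The value at index 'Amy' is 164.

164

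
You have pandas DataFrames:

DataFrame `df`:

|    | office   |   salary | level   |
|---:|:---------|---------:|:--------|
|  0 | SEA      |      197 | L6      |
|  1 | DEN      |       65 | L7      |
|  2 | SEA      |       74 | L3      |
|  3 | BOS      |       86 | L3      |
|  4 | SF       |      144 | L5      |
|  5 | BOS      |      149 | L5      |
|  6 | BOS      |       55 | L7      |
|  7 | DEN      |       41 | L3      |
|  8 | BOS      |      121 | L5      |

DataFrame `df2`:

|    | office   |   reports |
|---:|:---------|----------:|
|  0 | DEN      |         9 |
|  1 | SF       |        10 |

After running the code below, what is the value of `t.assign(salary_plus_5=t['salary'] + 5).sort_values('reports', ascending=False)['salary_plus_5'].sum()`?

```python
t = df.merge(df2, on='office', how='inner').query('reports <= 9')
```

116

merge on 'office' (how='inner') → 3 rows:
  office  salary level  reports
0    DEN      65    L7        9
1     SF     144    L5       10
2    DEN      41    L3        9
filter rows where reports <= 9:
  office  salary level  reports
0    DEN      65    L7        9
2    DEN      41    L3        9
add column salary_plus_5 = t['salary'] + 5:
  office  salary level  reports  salary_plus_5
0    DEN      65    L7        9             70
2    DEN      41    L3        9             46
sort by reports descending:
  office  salary level  reports  salary_plus_5
0    DEN      65    L7        9             70
2    DEN      41    L3        9             46
So sum() = 116.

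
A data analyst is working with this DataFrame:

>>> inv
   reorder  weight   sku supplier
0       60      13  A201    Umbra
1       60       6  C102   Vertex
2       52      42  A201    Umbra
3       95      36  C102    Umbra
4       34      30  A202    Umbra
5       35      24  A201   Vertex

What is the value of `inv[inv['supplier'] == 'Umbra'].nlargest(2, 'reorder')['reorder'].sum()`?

155

filter rows where supplier == 'Umbra':
   reorder  weight   sku supplier
0       60      13  A201    Umbra
2       52      42  A201    Umbra
3       95      36  C102    Umbra
4       34      30  A202    Umbra
take 2 rows with largest reorder:
   reorder  weight   sku supplier
3       95      36  C102    Umbra
0       60      13  A201    Umbra
Finally, sum of column 'reorder' = 155.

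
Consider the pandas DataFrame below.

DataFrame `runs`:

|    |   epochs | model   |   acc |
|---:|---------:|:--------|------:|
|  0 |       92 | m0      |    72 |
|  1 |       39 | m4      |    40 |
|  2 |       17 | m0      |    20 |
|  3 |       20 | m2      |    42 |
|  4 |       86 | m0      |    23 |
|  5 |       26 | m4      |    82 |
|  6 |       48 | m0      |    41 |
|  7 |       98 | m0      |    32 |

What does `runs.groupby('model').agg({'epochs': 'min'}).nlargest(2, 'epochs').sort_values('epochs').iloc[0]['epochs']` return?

20

group by model, min of epochs:
       epochs
model        
m0         17
m2         20
m4         26
take 2 rows with largest epochs:
       epochs
model        
m4         26
m2         20
sort by epochs:
       epochs
model        
m2         20
m4         26
value at position 0, column 'epochs' → 20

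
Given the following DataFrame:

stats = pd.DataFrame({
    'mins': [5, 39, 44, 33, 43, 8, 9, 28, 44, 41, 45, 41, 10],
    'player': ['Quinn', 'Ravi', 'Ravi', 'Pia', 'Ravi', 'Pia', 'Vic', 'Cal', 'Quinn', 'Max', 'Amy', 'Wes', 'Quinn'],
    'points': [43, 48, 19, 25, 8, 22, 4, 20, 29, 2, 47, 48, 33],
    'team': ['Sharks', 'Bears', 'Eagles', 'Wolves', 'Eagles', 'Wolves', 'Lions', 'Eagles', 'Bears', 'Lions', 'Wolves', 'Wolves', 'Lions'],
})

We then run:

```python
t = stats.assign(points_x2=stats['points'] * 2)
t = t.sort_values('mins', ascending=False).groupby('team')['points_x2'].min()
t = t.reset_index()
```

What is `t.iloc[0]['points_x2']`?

add column points_x2 = stats['points'] * 2:
    mins player  points    team  points_x2
0      5  Quinn      43  Sharks         86
1     39   Ravi      48   Bears         96
2     44   Ravi      19  Eagles         38
3     33    Pia      25  Wolves         50
4     43   Ravi       8  Eagles         16
5      8    Pia      22  Wolves         44
6      9    Vic       4   Lions          8
7     28    Cal      20  Eagles         40
8     44  Quinn      29   Bears         58
9     41    Max       2   Lions          4
10    45    Amy      47  Wolves         94
11    41    Wes      48  Wolves         96
12    10  Quinn      33   Lions         66
sort by mins descending:
    mins player  points    team  points_x2
10    45    Amy      47  Wolves         94
2     44   Ravi      19  Eagles         38
8     44  Quinn      29   Bears         58
4     43   Ravi       8  Eagles         16
9     41    Max       2   Lions          4
11    41    Wes      48  Wolves         96
1     39   Ravi      48   Bears         96
3     33    Pia      25  Wolves         50
7     28    Cal      20  Eagles         40
12    10  Quinn      33   Lions         66
6      9    Vic       4   Lions          8
5      8    Pia      22  Wolves         44
0      5  Quinn      43  Sharks         86
group by team, min of points_x2:
team
Bears     58
Eagles    16
Lions      4
Sharks    86
Wolves    44
Name: points_x2, dtype: int64
reset_index():
     team  points_x2
0   Bears         58
1  Eagles         16
2   Lions          4
3  Sharks         86
4  Wolves         44
Hence 58.

58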